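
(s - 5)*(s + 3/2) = s^2 - 7*s/2 - 15/2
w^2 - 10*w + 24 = (w - 6)*(w - 4)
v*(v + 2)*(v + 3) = v^3 + 5*v^2 + 6*v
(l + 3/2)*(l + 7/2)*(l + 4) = l^3 + 9*l^2 + 101*l/4 + 21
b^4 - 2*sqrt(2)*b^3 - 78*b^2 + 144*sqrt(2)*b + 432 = (b - 6*sqrt(2))*(b - 3*sqrt(2))*(b + sqrt(2))*(b + 6*sqrt(2))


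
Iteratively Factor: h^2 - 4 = (h + 2)*(h - 2)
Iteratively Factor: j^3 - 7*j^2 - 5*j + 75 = (j - 5)*(j^2 - 2*j - 15) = (j - 5)*(j + 3)*(j - 5)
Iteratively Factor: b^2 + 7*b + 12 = (b + 3)*(b + 4)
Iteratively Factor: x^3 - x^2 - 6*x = (x)*(x^2 - x - 6) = x*(x + 2)*(x - 3)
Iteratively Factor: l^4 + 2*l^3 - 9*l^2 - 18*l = (l + 2)*(l^3 - 9*l) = (l + 2)*(l + 3)*(l^2 - 3*l) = l*(l + 2)*(l + 3)*(l - 3)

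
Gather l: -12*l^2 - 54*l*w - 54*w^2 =-12*l^2 - 54*l*w - 54*w^2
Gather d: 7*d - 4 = 7*d - 4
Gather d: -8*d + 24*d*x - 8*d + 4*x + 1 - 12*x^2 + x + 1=d*(24*x - 16) - 12*x^2 + 5*x + 2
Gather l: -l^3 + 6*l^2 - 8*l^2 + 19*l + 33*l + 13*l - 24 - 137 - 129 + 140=-l^3 - 2*l^2 + 65*l - 150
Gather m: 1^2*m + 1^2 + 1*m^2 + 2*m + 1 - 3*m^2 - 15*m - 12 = -2*m^2 - 12*m - 10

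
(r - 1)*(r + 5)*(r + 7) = r^3 + 11*r^2 + 23*r - 35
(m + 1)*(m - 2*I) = m^2 + m - 2*I*m - 2*I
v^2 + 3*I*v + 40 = (v - 5*I)*(v + 8*I)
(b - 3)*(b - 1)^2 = b^3 - 5*b^2 + 7*b - 3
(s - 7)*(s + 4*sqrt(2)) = s^2 - 7*s + 4*sqrt(2)*s - 28*sqrt(2)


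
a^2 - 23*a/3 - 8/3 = (a - 8)*(a + 1/3)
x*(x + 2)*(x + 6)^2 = x^4 + 14*x^3 + 60*x^2 + 72*x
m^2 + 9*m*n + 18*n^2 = (m + 3*n)*(m + 6*n)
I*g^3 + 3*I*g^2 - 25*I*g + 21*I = (g - 3)*(g + 7)*(I*g - I)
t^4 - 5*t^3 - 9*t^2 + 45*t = t*(t - 5)*(t - 3)*(t + 3)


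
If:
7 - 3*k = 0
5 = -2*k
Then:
No Solution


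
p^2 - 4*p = p*(p - 4)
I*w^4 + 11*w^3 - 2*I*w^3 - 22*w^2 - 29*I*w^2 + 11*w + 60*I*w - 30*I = (w - 1)*(w - 6*I)*(w - 5*I)*(I*w - I)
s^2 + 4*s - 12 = (s - 2)*(s + 6)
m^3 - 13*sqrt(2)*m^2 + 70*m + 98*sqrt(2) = (m - 7*sqrt(2))^2*(m + sqrt(2))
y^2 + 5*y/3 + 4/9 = (y + 1/3)*(y + 4/3)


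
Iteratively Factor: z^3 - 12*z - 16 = (z + 2)*(z^2 - 2*z - 8) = (z - 4)*(z + 2)*(z + 2)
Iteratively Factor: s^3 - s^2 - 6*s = (s + 2)*(s^2 - 3*s) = (s - 3)*(s + 2)*(s)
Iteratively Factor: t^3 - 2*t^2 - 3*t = (t + 1)*(t^2 - 3*t) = (t - 3)*(t + 1)*(t)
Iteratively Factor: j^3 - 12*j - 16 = (j + 2)*(j^2 - 2*j - 8) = (j + 2)^2*(j - 4)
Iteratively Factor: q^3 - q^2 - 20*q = (q + 4)*(q^2 - 5*q) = (q - 5)*(q + 4)*(q)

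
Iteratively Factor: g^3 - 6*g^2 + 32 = (g - 4)*(g^2 - 2*g - 8) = (g - 4)*(g + 2)*(g - 4)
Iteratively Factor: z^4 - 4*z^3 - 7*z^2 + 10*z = (z - 5)*(z^3 + z^2 - 2*z) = (z - 5)*(z + 2)*(z^2 - z) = (z - 5)*(z - 1)*(z + 2)*(z)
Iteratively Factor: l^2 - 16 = (l + 4)*(l - 4)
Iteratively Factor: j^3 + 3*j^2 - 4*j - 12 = (j + 3)*(j^2 - 4) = (j - 2)*(j + 3)*(j + 2)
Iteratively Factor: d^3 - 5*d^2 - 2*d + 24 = (d - 4)*(d^2 - d - 6) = (d - 4)*(d - 3)*(d + 2)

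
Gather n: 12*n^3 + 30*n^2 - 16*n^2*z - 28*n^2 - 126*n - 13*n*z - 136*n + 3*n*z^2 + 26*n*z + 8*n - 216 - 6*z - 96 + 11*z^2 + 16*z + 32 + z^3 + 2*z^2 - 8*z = 12*n^3 + n^2*(2 - 16*z) + n*(3*z^2 + 13*z - 254) + z^3 + 13*z^2 + 2*z - 280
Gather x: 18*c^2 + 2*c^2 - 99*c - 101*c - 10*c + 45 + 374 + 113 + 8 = 20*c^2 - 210*c + 540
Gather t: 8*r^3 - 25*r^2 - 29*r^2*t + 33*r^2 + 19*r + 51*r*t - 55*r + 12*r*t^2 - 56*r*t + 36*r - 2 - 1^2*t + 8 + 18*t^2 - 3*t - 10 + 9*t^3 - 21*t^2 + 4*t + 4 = 8*r^3 + 8*r^2 + 9*t^3 + t^2*(12*r - 3) + t*(-29*r^2 - 5*r)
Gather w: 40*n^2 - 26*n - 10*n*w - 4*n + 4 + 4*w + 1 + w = 40*n^2 - 30*n + w*(5 - 10*n) + 5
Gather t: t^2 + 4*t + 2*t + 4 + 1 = t^2 + 6*t + 5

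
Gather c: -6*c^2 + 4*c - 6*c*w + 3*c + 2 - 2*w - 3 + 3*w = -6*c^2 + c*(7 - 6*w) + w - 1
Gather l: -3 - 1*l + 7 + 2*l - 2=l + 2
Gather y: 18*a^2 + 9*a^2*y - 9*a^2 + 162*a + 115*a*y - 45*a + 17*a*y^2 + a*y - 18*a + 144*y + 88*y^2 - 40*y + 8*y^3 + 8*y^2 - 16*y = 9*a^2 + 99*a + 8*y^3 + y^2*(17*a + 96) + y*(9*a^2 + 116*a + 88)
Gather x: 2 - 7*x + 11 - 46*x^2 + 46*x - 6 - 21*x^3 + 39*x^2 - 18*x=-21*x^3 - 7*x^2 + 21*x + 7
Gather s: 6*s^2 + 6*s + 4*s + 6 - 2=6*s^2 + 10*s + 4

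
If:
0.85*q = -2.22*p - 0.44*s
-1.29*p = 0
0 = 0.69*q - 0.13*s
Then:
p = 0.00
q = 0.00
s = 0.00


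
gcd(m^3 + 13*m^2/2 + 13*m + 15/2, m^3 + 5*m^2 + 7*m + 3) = m^2 + 4*m + 3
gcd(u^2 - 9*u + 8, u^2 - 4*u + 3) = u - 1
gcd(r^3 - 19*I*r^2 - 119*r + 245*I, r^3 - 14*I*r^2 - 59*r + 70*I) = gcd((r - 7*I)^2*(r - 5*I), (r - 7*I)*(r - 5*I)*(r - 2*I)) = r^2 - 12*I*r - 35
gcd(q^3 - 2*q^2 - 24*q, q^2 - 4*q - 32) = q + 4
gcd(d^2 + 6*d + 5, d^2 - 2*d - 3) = d + 1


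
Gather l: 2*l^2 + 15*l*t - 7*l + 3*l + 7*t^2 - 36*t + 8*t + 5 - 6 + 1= 2*l^2 + l*(15*t - 4) + 7*t^2 - 28*t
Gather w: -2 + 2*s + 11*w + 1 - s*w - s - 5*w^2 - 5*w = s - 5*w^2 + w*(6 - s) - 1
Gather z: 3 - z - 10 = -z - 7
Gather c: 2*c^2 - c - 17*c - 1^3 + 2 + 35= 2*c^2 - 18*c + 36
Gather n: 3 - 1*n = 3 - n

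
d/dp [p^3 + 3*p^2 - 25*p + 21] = 3*p^2 + 6*p - 25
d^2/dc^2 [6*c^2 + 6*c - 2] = 12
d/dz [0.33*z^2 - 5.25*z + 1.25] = 0.66*z - 5.25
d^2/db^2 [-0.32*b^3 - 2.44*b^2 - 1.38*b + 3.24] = -1.92*b - 4.88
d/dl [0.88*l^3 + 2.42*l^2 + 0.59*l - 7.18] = 2.64*l^2 + 4.84*l + 0.59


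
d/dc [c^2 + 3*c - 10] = 2*c + 3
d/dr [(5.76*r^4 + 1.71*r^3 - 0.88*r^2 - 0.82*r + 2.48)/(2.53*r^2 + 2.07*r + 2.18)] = (29.1456*r^5 + 40.0959*r^4 + 57.3066*r^3 + 11.4364*r^2 - 16.3856*r - 6.9212)/(6.4009*r^4 + 10.4742*r^3 + 15.3157*r^2 + 9.0252*r + 4.7524)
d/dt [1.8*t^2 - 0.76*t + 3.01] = 3.6*t - 0.76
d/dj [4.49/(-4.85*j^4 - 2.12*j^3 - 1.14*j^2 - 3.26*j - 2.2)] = (87.106*j^3 + 28.5564*j^2 + 10.2372*j + 14.6374)/(4.85*j^4 + 2.12*j^3 + 1.14*j^2 + 3.26*j + 2.2)^2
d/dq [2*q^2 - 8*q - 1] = 4*q - 8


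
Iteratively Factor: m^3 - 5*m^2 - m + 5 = (m - 1)*(m^2 - 4*m - 5) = (m - 5)*(m - 1)*(m + 1)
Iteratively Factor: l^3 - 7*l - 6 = (l + 1)*(l^2 - l - 6) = (l - 3)*(l + 1)*(l + 2)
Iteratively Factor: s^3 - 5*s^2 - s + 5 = (s + 1)*(s^2 - 6*s + 5) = (s - 5)*(s + 1)*(s - 1)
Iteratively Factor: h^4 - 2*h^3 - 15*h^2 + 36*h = (h + 4)*(h^3 - 6*h^2 + 9*h) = (h - 3)*(h + 4)*(h^2 - 3*h) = h*(h - 3)*(h + 4)*(h - 3)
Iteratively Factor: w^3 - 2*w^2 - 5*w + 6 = (w - 1)*(w^2 - w - 6) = (w - 1)*(w + 2)*(w - 3)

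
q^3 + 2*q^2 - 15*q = q*(q - 3)*(q + 5)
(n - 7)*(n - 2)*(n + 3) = n^3 - 6*n^2 - 13*n + 42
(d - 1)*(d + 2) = d^2 + d - 2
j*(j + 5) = j^2 + 5*j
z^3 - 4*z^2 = z^2*(z - 4)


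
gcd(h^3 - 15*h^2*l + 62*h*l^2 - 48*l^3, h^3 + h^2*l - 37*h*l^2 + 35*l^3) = h - l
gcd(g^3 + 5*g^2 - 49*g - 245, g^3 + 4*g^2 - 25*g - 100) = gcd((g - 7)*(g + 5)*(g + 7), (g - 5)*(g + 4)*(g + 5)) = g + 5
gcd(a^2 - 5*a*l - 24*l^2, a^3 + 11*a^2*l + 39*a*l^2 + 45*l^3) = a + 3*l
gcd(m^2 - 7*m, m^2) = m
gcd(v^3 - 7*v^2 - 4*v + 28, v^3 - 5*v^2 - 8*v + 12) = v + 2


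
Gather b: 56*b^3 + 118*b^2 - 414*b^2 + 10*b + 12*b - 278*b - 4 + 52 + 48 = 56*b^3 - 296*b^2 - 256*b + 96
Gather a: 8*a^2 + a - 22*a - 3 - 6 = 8*a^2 - 21*a - 9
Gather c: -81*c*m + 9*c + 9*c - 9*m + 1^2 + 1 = c*(18 - 81*m) - 9*m + 2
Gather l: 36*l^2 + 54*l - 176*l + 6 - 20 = 36*l^2 - 122*l - 14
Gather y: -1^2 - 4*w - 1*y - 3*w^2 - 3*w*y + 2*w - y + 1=-3*w^2 - 2*w + y*(-3*w - 2)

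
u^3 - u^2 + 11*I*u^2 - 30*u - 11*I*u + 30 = (u - 1)*(u + 5*I)*(u + 6*I)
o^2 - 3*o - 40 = (o - 8)*(o + 5)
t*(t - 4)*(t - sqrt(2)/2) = t^3 - 4*t^2 - sqrt(2)*t^2/2 + 2*sqrt(2)*t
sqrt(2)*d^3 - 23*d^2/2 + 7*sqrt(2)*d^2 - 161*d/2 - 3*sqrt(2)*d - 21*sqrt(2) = (d + 7)*(d - 6*sqrt(2))*(sqrt(2)*d + 1/2)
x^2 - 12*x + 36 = (x - 6)^2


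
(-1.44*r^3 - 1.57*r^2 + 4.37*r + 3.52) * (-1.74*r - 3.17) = 2.5056*r^4 + 7.2966*r^3 - 2.6269*r^2 - 19.9777*r - 11.1584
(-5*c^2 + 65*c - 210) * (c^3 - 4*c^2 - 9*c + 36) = -5*c^5 + 85*c^4 - 425*c^3 + 75*c^2 + 4230*c - 7560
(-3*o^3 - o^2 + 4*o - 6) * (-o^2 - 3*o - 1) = 3*o^5 + 10*o^4 + 2*o^3 - 5*o^2 + 14*o + 6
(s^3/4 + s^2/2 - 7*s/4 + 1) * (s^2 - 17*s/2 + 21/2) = s^5/4 - 13*s^4/8 - 27*s^3/8 + 169*s^2/8 - 215*s/8 + 21/2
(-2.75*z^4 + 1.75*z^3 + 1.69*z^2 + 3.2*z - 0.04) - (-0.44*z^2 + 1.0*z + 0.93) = -2.75*z^4 + 1.75*z^3 + 2.13*z^2 + 2.2*z - 0.97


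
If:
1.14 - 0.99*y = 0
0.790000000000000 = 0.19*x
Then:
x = 4.16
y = 1.15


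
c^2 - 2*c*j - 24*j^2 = (c - 6*j)*(c + 4*j)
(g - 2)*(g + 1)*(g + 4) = g^3 + 3*g^2 - 6*g - 8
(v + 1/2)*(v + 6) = v^2 + 13*v/2 + 3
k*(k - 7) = k^2 - 7*k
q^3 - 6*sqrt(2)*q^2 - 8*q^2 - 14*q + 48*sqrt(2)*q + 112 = (q - 8)*(q - 7*sqrt(2))*(q + sqrt(2))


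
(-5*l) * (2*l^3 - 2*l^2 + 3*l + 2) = -10*l^4 + 10*l^3 - 15*l^2 - 10*l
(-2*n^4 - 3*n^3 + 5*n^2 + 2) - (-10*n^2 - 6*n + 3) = -2*n^4 - 3*n^3 + 15*n^2 + 6*n - 1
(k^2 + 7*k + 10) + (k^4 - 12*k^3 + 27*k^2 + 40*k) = k^4 - 12*k^3 + 28*k^2 + 47*k + 10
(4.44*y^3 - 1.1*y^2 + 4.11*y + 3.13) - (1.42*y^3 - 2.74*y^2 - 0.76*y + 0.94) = 3.02*y^3 + 1.64*y^2 + 4.87*y + 2.19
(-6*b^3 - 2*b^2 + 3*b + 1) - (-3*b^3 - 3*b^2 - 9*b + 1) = -3*b^3 + b^2 + 12*b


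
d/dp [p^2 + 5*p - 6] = 2*p + 5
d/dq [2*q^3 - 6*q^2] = 6*q*(q - 2)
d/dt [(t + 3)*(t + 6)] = 2*t + 9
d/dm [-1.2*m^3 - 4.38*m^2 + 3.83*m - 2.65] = -3.6*m^2 - 8.76*m + 3.83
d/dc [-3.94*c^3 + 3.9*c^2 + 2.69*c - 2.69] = -11.82*c^2 + 7.8*c + 2.69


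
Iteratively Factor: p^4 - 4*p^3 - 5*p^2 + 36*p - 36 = (p + 3)*(p^3 - 7*p^2 + 16*p - 12) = (p - 2)*(p + 3)*(p^2 - 5*p + 6) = (p - 2)^2*(p + 3)*(p - 3)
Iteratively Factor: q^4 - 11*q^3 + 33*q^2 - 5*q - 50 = (q - 2)*(q^3 - 9*q^2 + 15*q + 25) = (q - 5)*(q - 2)*(q^2 - 4*q - 5) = (q - 5)^2*(q - 2)*(q + 1)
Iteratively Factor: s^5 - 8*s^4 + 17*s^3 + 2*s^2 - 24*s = (s - 3)*(s^4 - 5*s^3 + 2*s^2 + 8*s) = (s - 3)*(s - 2)*(s^3 - 3*s^2 - 4*s) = s*(s - 3)*(s - 2)*(s^2 - 3*s - 4) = s*(s - 4)*(s - 3)*(s - 2)*(s + 1)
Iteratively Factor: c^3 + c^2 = (c + 1)*(c^2) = c*(c + 1)*(c)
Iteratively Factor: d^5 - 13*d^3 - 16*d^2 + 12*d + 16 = (d + 2)*(d^4 - 2*d^3 - 9*d^2 + 2*d + 8) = (d + 2)^2*(d^3 - 4*d^2 - d + 4) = (d - 4)*(d + 2)^2*(d^2 - 1) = (d - 4)*(d - 1)*(d + 2)^2*(d + 1)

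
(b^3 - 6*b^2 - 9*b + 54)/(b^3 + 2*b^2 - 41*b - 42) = (b^2 - 9)/(b^2 + 8*b + 7)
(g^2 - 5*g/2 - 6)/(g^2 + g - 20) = (g + 3/2)/(g + 5)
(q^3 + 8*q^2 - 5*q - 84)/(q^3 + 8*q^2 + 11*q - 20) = (q^2 + 4*q - 21)/(q^2 + 4*q - 5)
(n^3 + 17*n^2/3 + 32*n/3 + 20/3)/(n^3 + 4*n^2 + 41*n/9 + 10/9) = 3*(n + 2)/(3*n + 1)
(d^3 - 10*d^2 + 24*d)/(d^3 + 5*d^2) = (d^2 - 10*d + 24)/(d*(d + 5))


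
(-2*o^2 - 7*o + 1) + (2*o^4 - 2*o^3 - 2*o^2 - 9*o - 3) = 2*o^4 - 2*o^3 - 4*o^2 - 16*o - 2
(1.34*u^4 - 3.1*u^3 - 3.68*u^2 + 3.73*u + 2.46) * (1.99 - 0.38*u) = -0.5092*u^5 + 3.8446*u^4 - 4.7706*u^3 - 8.7406*u^2 + 6.4879*u + 4.8954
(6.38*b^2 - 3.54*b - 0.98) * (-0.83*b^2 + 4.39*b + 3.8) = -5.2954*b^4 + 30.9464*b^3 + 9.5168*b^2 - 17.7542*b - 3.724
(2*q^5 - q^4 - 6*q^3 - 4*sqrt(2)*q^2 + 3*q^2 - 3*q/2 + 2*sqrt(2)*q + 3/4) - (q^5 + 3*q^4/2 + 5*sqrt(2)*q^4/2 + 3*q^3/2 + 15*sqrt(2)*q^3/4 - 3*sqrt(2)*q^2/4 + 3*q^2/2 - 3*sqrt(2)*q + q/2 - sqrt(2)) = q^5 - 5*sqrt(2)*q^4/2 - 5*q^4/2 - 15*q^3/2 - 15*sqrt(2)*q^3/4 - 13*sqrt(2)*q^2/4 + 3*q^2/2 - 2*q + 5*sqrt(2)*q + 3/4 + sqrt(2)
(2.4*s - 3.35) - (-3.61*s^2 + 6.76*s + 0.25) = 3.61*s^2 - 4.36*s - 3.6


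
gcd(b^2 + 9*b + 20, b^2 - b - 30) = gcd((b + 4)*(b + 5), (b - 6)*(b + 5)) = b + 5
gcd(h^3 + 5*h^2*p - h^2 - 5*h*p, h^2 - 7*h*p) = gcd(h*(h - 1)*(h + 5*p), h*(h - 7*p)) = h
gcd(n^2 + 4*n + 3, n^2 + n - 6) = n + 3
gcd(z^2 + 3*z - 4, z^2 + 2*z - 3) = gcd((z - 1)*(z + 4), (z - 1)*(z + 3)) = z - 1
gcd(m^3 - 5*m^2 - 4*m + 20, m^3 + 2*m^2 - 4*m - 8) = m^2 - 4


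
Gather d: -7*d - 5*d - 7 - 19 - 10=-12*d - 36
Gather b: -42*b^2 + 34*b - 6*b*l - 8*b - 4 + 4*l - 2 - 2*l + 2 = -42*b^2 + b*(26 - 6*l) + 2*l - 4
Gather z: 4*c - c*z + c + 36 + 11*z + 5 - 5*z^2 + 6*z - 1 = 5*c - 5*z^2 + z*(17 - c) + 40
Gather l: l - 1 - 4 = l - 5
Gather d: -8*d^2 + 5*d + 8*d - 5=-8*d^2 + 13*d - 5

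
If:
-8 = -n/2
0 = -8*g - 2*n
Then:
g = -4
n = 16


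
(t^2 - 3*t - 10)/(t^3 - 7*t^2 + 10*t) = (t + 2)/(t*(t - 2))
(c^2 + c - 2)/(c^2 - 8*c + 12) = (c^2 + c - 2)/(c^2 - 8*c + 12)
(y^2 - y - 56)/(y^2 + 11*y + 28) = (y - 8)/(y + 4)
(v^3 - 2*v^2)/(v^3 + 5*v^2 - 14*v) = v/(v + 7)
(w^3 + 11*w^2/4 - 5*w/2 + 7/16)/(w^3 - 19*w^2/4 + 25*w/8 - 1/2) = (w + 7/2)/(w - 4)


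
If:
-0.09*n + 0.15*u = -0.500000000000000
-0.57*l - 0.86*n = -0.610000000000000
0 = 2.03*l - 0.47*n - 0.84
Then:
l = 0.50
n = 0.38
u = -3.11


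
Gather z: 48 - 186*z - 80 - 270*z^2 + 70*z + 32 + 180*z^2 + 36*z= -90*z^2 - 80*z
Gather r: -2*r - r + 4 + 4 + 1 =9 - 3*r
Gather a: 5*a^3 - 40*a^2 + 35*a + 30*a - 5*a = 5*a^3 - 40*a^2 + 60*a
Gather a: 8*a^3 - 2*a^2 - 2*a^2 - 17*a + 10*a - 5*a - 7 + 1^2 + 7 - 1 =8*a^3 - 4*a^2 - 12*a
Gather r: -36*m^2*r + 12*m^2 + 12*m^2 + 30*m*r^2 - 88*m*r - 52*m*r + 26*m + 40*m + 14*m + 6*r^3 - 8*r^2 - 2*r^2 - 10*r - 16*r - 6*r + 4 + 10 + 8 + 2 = 24*m^2 + 80*m + 6*r^3 + r^2*(30*m - 10) + r*(-36*m^2 - 140*m - 32) + 24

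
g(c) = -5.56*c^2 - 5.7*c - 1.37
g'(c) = -11.12*c - 5.7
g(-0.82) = -0.43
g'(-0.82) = 3.42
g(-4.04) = -69.09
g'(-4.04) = 39.22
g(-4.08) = -70.67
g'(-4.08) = 39.67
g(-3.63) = -53.94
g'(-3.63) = 34.67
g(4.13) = -119.75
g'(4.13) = -51.63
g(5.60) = -207.65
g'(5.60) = -67.97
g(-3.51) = -49.86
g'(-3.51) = 33.33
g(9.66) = -575.27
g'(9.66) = -113.12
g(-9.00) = -400.43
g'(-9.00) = 94.38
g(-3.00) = -34.31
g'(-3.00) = 27.66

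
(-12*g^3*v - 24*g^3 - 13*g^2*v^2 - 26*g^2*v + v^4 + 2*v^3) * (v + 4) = -12*g^3*v^2 - 72*g^3*v - 96*g^3 - 13*g^2*v^3 - 78*g^2*v^2 - 104*g^2*v + v^5 + 6*v^4 + 8*v^3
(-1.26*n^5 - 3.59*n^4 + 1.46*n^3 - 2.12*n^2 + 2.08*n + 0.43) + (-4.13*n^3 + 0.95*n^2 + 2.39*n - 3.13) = -1.26*n^5 - 3.59*n^4 - 2.67*n^3 - 1.17*n^2 + 4.47*n - 2.7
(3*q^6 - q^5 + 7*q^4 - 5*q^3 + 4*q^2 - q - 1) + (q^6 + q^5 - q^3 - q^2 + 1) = 4*q^6 + 7*q^4 - 6*q^3 + 3*q^2 - q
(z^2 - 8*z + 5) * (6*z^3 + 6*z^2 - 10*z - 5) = 6*z^5 - 42*z^4 - 28*z^3 + 105*z^2 - 10*z - 25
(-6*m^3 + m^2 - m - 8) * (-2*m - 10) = 12*m^4 + 58*m^3 - 8*m^2 + 26*m + 80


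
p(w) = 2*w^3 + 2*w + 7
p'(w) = 6*w^2 + 2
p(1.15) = 12.34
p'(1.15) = 9.94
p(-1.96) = -11.98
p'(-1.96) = 25.05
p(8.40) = 1209.21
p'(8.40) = 425.36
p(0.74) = 9.29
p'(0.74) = 5.29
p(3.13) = 74.59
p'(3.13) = 60.78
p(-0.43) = 5.98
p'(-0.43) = 3.11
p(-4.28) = -158.37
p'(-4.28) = 111.91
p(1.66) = 19.47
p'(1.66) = 18.53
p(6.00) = 451.00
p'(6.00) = 218.00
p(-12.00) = -3473.00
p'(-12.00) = 866.00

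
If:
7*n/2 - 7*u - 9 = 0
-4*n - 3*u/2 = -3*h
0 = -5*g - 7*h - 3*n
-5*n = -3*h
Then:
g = 792/35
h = -90/7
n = -54/7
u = -36/7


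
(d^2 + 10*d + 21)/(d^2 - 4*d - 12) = (d^2 + 10*d + 21)/(d^2 - 4*d - 12)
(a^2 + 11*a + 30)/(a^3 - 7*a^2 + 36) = (a^2 + 11*a + 30)/(a^3 - 7*a^2 + 36)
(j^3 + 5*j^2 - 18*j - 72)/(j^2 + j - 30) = (j^2 - j - 12)/(j - 5)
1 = 1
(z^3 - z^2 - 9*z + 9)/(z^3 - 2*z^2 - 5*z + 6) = (z + 3)/(z + 2)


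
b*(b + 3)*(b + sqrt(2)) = b^3 + sqrt(2)*b^2 + 3*b^2 + 3*sqrt(2)*b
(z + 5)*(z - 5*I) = z^2 + 5*z - 5*I*z - 25*I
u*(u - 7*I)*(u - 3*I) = u^3 - 10*I*u^2 - 21*u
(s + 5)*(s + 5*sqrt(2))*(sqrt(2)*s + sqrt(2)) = sqrt(2)*s^3 + 6*sqrt(2)*s^2 + 10*s^2 + 5*sqrt(2)*s + 60*s + 50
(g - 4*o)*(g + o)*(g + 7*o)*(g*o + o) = g^4*o + 4*g^3*o^2 + g^3*o - 25*g^2*o^3 + 4*g^2*o^2 - 28*g*o^4 - 25*g*o^3 - 28*o^4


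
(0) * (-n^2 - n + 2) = 0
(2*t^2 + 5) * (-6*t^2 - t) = -12*t^4 - 2*t^3 - 30*t^2 - 5*t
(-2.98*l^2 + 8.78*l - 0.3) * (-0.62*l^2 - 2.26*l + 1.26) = 1.8476*l^4 + 1.2912*l^3 - 23.4116*l^2 + 11.7408*l - 0.378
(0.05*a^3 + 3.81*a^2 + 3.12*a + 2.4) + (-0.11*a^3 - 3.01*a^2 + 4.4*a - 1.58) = -0.06*a^3 + 0.8*a^2 + 7.52*a + 0.82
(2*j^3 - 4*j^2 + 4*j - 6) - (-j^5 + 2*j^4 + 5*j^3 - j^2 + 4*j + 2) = j^5 - 2*j^4 - 3*j^3 - 3*j^2 - 8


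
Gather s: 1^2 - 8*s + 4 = 5 - 8*s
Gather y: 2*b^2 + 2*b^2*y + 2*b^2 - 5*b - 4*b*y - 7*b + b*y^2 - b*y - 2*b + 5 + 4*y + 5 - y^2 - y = 4*b^2 - 14*b + y^2*(b - 1) + y*(2*b^2 - 5*b + 3) + 10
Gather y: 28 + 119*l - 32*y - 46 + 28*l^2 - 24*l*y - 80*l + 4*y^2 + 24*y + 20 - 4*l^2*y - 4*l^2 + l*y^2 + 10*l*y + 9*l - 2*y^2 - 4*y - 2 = 24*l^2 + 48*l + y^2*(l + 2) + y*(-4*l^2 - 14*l - 12)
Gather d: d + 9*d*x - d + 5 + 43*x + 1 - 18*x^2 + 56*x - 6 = 9*d*x - 18*x^2 + 99*x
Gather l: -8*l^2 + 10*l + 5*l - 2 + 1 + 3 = -8*l^2 + 15*l + 2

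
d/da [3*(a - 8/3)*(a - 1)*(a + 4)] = 9*a^2 + 2*a - 36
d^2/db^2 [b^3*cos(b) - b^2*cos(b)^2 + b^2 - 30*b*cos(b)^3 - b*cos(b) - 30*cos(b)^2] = -b^3*cos(b) - 6*b^2*sin(b) + 2*b^2*cos(2*b) + 4*b*sin(2*b) + 59*b*cos(b)/2 + 135*b*cos(3*b)/2 + 47*sin(b) + 45*sin(3*b) + 59*cos(2*b) + 1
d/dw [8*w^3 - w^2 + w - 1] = 24*w^2 - 2*w + 1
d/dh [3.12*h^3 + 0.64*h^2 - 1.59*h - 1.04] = 9.36*h^2 + 1.28*h - 1.59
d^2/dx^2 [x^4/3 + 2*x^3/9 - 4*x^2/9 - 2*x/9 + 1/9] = 4*x^2 + 4*x/3 - 8/9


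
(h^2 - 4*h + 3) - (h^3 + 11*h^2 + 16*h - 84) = -h^3 - 10*h^2 - 20*h + 87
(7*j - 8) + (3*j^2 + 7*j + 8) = 3*j^2 + 14*j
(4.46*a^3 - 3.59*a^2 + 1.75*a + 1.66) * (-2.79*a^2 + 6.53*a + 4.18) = -12.4434*a^5 + 39.1399*a^4 - 9.6824*a^3 - 8.2101*a^2 + 18.1548*a + 6.9388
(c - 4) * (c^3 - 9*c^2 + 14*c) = c^4 - 13*c^3 + 50*c^2 - 56*c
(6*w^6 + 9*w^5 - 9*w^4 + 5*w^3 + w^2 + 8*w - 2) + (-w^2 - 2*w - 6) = 6*w^6 + 9*w^5 - 9*w^4 + 5*w^3 + 6*w - 8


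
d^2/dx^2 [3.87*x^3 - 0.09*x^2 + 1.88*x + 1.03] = 23.22*x - 0.18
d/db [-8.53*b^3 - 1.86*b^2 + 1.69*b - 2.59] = -25.59*b^2 - 3.72*b + 1.69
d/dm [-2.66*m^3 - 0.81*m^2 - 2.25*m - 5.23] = -7.98*m^2 - 1.62*m - 2.25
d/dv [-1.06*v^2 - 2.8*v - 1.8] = -2.12*v - 2.8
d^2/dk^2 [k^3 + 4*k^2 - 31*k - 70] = 6*k + 8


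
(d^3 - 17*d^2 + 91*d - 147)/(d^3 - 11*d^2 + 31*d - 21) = (d - 7)/(d - 1)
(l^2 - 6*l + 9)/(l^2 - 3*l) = (l - 3)/l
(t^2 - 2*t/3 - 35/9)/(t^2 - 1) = (9*t^2 - 6*t - 35)/(9*(t^2 - 1))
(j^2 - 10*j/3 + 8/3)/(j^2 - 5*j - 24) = (-3*j^2 + 10*j - 8)/(3*(-j^2 + 5*j + 24))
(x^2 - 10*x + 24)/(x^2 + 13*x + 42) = (x^2 - 10*x + 24)/(x^2 + 13*x + 42)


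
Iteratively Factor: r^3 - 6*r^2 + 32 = (r + 2)*(r^2 - 8*r + 16) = (r - 4)*(r + 2)*(r - 4)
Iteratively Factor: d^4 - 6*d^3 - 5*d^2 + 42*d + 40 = (d - 5)*(d^3 - d^2 - 10*d - 8) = (d - 5)*(d + 2)*(d^2 - 3*d - 4) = (d - 5)*(d - 4)*(d + 2)*(d + 1)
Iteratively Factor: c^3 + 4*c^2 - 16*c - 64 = (c + 4)*(c^2 - 16) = (c - 4)*(c + 4)*(c + 4)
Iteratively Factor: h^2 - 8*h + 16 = (h - 4)*(h - 4)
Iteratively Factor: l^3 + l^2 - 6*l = (l + 3)*(l^2 - 2*l) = (l - 2)*(l + 3)*(l)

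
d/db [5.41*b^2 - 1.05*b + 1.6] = 10.82*b - 1.05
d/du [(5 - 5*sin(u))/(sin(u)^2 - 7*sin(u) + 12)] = 5*(sin(u)^2 - 2*sin(u) - 5)*cos(u)/(sin(u)^2 - 7*sin(u) + 12)^2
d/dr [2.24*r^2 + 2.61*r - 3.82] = 4.48*r + 2.61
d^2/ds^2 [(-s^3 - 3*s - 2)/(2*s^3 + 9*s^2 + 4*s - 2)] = 2*(18*s^6 - 12*s^5 - 234*s^4 - 541*s^3 - 582*s^2 - 414*s - 92)/(8*s^9 + 108*s^8 + 534*s^7 + 1137*s^6 + 852*s^5 - 150*s^4 - 344*s^3 + 12*s^2 + 48*s - 8)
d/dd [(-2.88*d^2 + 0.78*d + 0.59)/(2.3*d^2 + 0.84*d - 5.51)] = (-4.2132*d^2 + 29.0236*d - 4.7934)/(5.29*d^4 + 3.864*d^3 - 24.6404*d^2 - 9.2568*d + 30.3601)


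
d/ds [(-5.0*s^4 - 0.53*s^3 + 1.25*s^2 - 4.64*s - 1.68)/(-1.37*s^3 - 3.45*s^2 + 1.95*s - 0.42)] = (6.85*s^6 + 34.5*s^5 - 25.709*s^4 - 6.3806*s^3 - 19.8075*s^2 - 12.642*s + 5.2248)/(1.8769*s^6 + 9.453*s^5 + 6.5595*s^4 - 12.3042*s^3 + 6.7005*s^2 - 1.638*s + 0.1764)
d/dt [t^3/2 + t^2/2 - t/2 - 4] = 3*t^2/2 + t - 1/2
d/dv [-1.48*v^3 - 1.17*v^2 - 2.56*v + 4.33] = -4.44*v^2 - 2.34*v - 2.56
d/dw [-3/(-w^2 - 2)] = -6*w/(w^2 + 2)^2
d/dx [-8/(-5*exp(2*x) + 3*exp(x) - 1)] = (24 - 80*exp(x))*exp(x)/(5*exp(2*x) - 3*exp(x) + 1)^2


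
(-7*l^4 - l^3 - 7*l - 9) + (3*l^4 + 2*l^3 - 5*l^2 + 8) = -4*l^4 + l^3 - 5*l^2 - 7*l - 1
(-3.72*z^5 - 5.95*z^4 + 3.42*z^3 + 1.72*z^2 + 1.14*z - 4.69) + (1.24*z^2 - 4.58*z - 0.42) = -3.72*z^5 - 5.95*z^4 + 3.42*z^3 + 2.96*z^2 - 3.44*z - 5.11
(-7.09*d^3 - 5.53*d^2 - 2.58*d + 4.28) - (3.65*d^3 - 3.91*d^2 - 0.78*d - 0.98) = -10.74*d^3 - 1.62*d^2 - 1.8*d + 5.26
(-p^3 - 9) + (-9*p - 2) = -p^3 - 9*p - 11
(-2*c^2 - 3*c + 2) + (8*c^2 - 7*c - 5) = 6*c^2 - 10*c - 3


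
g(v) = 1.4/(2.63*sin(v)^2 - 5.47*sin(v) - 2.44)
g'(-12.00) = 0.15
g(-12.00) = -0.30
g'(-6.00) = 0.38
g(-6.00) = -0.37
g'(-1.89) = -0.18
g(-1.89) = 0.27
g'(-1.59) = -0.01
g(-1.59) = 0.25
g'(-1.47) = 0.05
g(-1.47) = 0.25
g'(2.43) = -0.09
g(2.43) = -0.29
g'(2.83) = -0.34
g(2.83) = -0.36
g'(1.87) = -0.01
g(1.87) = -0.27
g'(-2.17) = -0.52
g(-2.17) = 0.36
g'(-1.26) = 0.17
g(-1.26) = 0.27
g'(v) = 1.4*(-5.26*sin(v)*cos(v) + 5.47*cos(v))/(2.63*sin(v)^2 - 5.47*sin(v) - 2.44)^2 = (7.658 - 7.364*sin(v))*cos(v)/(-2.63*sin(v)^2 + 5.47*sin(v) + 2.44)^2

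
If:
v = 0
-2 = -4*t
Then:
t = 1/2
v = 0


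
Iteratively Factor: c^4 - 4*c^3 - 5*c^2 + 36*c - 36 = (c - 3)*(c^3 - c^2 - 8*c + 12) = (c - 3)*(c - 2)*(c^2 + c - 6) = (c - 3)*(c - 2)^2*(c + 3)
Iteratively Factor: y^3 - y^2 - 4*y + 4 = (y - 1)*(y^2 - 4) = (y - 1)*(y + 2)*(y - 2)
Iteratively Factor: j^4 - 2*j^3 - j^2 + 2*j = (j - 1)*(j^3 - j^2 - 2*j) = j*(j - 1)*(j^2 - j - 2) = j*(j - 1)*(j + 1)*(j - 2)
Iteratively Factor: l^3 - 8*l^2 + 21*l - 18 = (l - 3)*(l^2 - 5*l + 6) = (l - 3)*(l - 2)*(l - 3)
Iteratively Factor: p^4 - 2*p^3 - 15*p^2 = (p)*(p^3 - 2*p^2 - 15*p) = p^2*(p^2 - 2*p - 15) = p^2*(p + 3)*(p - 5)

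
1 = 1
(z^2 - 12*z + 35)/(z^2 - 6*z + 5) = (z - 7)/(z - 1)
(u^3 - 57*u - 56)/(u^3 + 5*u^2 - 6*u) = (u^3 - 57*u - 56)/(u*(u^2 + 5*u - 6))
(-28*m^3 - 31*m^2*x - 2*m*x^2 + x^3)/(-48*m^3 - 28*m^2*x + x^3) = (-7*m^2 - 6*m*x + x^2)/(-12*m^2 - 4*m*x + x^2)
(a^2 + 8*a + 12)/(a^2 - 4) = (a + 6)/(a - 2)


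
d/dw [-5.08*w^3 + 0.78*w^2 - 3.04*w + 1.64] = -15.24*w^2 + 1.56*w - 3.04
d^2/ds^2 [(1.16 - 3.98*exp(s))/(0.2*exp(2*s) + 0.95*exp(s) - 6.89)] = (-0.1592*exp(4*s) + 0.941800000000001*exp(3*s) - 32.24544*exp(2*s) - 18.61027*exp(s) - 181.346178)*exp(s)/(0.008*exp(6*s) + 0.114*exp(5*s) - 0.2853*exp(4*s) - 6.997225*exp(3*s) + 9.828585*exp(2*s) + 135.295485*exp(s) - 327.082769)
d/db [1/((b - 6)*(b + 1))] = (5 - 2*b)/(b^4 - 10*b^3 + 13*b^2 + 60*b + 36)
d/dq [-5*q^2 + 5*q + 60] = 5 - 10*q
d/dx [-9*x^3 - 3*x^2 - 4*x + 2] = -27*x^2 - 6*x - 4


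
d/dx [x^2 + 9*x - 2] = 2*x + 9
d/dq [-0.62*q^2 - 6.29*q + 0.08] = -1.24*q - 6.29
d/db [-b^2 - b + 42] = -2*b - 1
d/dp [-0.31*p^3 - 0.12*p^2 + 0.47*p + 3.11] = -0.93*p^2 - 0.24*p + 0.47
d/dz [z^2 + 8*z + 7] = 2*z + 8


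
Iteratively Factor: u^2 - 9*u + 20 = (u - 4)*(u - 5)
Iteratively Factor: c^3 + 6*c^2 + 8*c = (c + 2)*(c^2 + 4*c) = (c + 2)*(c + 4)*(c)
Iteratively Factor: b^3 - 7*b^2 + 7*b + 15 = (b + 1)*(b^2 - 8*b + 15) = (b - 3)*(b + 1)*(b - 5)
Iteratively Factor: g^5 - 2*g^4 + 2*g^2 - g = (g)*(g^4 - 2*g^3 + 2*g - 1) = g*(g - 1)*(g^3 - g^2 - g + 1) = g*(g - 1)*(g + 1)*(g^2 - 2*g + 1) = g*(g - 1)^2*(g + 1)*(g - 1)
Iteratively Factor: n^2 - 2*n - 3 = (n + 1)*(n - 3)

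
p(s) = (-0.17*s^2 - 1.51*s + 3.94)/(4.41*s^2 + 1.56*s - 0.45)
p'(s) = (-8.82*s - 1.56)*(-0.17*s^2 - 1.51*s + 3.94)/(4.41*s^2 + 1.56*s - 0.45)^2 + (-0.34*s - 1.51)/(4.41*s^2 + 1.56*s - 0.45) = (6.3939*s^2 - 34.5978*s - 5.4669)/(19.4481*s^4 + 13.7592*s^3 - 1.5354*s^2 - 1.404*s + 0.2025)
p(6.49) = -0.07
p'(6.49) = 0.00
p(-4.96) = 0.07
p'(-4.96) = 0.03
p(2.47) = -0.03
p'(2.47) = -0.06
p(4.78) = -0.07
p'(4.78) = -0.00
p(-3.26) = 0.17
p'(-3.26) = 0.10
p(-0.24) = -7.53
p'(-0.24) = 9.85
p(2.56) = -0.03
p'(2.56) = -0.05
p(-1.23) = 1.29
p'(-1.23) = 2.53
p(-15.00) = -0.01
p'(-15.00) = 0.00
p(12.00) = -0.06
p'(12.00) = 0.00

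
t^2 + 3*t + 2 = (t + 1)*(t + 2)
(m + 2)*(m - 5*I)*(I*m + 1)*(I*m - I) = -m^4 - m^3 + 6*I*m^3 + 7*m^2 + 6*I*m^2 + 5*m - 12*I*m - 10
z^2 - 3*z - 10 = (z - 5)*(z + 2)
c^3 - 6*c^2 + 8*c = c*(c - 4)*(c - 2)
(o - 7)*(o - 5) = o^2 - 12*o + 35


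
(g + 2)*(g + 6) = g^2 + 8*g + 12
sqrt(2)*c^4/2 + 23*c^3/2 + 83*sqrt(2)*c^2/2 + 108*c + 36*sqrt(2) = (c/2 + sqrt(2))*(c + 3*sqrt(2))*(c + 6*sqrt(2))*(sqrt(2)*c + 1)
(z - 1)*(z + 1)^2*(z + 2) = z^4 + 3*z^3 + z^2 - 3*z - 2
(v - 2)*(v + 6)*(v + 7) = v^3 + 11*v^2 + 16*v - 84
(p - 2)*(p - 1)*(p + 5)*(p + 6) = p^4 + 8*p^3 - p^2 - 68*p + 60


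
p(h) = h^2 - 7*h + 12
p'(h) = 2*h - 7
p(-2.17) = 31.90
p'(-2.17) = -11.34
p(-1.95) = 29.45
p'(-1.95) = -10.90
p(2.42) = 0.92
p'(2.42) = -2.16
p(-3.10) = 43.31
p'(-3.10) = -13.20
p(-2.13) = 31.45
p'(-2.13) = -11.26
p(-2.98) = 41.74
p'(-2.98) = -12.96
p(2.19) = 1.47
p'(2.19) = -2.62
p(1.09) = 5.56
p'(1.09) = -4.82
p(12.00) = 72.00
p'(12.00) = 17.00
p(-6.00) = 90.00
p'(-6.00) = -19.00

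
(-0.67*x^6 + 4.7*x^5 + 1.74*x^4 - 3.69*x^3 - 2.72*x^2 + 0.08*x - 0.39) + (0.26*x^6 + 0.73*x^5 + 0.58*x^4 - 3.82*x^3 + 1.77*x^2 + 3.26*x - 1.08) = -0.41*x^6 + 5.43*x^5 + 2.32*x^4 - 7.51*x^3 - 0.95*x^2 + 3.34*x - 1.47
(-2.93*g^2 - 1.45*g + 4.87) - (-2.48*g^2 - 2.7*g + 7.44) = -0.45*g^2 + 1.25*g - 2.57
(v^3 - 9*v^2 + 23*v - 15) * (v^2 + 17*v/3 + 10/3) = v^5 - 10*v^4/3 - 74*v^3/3 + 256*v^2/3 - 25*v/3 - 50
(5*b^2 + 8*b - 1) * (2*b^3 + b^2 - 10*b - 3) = 10*b^5 + 21*b^4 - 44*b^3 - 96*b^2 - 14*b + 3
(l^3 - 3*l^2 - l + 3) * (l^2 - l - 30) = l^5 - 4*l^4 - 28*l^3 + 94*l^2 + 27*l - 90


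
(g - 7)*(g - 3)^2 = g^3 - 13*g^2 + 51*g - 63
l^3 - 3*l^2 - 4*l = l*(l - 4)*(l + 1)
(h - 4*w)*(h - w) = h^2 - 5*h*w + 4*w^2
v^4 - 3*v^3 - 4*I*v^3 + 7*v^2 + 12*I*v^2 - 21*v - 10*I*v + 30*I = (v - 3)*(v - 5*I)*(v - I)*(v + 2*I)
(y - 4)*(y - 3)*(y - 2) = y^3 - 9*y^2 + 26*y - 24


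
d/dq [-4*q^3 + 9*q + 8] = 9 - 12*q^2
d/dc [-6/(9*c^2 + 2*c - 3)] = 12*(9*c + 1)/(9*c^2 + 2*c - 3)^2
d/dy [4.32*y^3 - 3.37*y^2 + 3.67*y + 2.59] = 12.96*y^2 - 6.74*y + 3.67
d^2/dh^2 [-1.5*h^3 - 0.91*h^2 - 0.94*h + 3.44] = -9.0*h - 1.82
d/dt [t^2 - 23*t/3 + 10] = 2*t - 23/3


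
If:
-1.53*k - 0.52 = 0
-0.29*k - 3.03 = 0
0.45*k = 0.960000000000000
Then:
No Solution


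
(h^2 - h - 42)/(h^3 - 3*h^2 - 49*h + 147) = (h + 6)/(h^2 + 4*h - 21)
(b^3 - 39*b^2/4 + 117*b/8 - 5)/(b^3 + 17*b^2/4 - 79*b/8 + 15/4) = (b - 8)/(b + 6)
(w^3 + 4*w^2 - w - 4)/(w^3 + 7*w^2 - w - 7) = (w + 4)/(w + 7)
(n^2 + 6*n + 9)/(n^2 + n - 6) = (n + 3)/(n - 2)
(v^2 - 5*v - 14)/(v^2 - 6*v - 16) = (v - 7)/(v - 8)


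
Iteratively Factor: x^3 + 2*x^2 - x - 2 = (x + 1)*(x^2 + x - 2) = (x - 1)*(x + 1)*(x + 2)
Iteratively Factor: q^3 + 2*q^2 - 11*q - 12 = (q - 3)*(q^2 + 5*q + 4) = (q - 3)*(q + 4)*(q + 1)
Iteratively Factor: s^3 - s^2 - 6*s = (s)*(s^2 - s - 6) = s*(s + 2)*(s - 3)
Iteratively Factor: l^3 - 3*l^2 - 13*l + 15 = (l - 1)*(l^2 - 2*l - 15) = (l - 5)*(l - 1)*(l + 3)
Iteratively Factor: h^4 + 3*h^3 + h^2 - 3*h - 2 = (h + 1)*(h^3 + 2*h^2 - h - 2) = (h + 1)*(h + 2)*(h^2 - 1) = (h - 1)*(h + 1)*(h + 2)*(h + 1)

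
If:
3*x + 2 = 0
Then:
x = -2/3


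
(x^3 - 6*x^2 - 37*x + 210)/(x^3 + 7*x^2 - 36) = (x^2 - 12*x + 35)/(x^2 + x - 6)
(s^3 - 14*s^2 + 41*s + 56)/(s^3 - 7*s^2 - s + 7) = (s - 8)/(s - 1)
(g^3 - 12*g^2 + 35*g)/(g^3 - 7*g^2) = (g - 5)/g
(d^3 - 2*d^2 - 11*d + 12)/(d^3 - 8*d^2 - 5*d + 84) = (d - 1)/(d - 7)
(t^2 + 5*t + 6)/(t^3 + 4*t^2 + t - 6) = 1/(t - 1)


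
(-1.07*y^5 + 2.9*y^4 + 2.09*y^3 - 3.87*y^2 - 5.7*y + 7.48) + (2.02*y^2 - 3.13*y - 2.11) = -1.07*y^5 + 2.9*y^4 + 2.09*y^3 - 1.85*y^2 - 8.83*y + 5.37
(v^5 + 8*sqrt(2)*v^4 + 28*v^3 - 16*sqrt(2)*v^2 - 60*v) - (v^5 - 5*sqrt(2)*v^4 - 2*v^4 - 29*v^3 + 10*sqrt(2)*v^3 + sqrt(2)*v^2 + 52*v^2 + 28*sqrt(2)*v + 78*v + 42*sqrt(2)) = 2*v^4 + 13*sqrt(2)*v^4 - 10*sqrt(2)*v^3 + 57*v^3 - 52*v^2 - 17*sqrt(2)*v^2 - 138*v - 28*sqrt(2)*v - 42*sqrt(2)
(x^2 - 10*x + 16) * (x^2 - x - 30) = x^4 - 11*x^3 - 4*x^2 + 284*x - 480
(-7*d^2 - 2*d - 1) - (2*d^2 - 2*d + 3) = -9*d^2 - 4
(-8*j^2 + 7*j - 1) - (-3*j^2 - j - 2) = -5*j^2 + 8*j + 1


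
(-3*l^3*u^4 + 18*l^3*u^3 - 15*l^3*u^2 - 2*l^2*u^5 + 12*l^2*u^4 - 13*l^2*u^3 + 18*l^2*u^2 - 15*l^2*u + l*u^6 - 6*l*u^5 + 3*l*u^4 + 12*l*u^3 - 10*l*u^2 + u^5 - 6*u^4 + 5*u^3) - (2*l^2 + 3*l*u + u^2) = -3*l^3*u^4 + 18*l^3*u^3 - 15*l^3*u^2 - 2*l^2*u^5 + 12*l^2*u^4 - 13*l^2*u^3 + 18*l^2*u^2 - 15*l^2*u - 2*l^2 + l*u^6 - 6*l*u^5 + 3*l*u^4 + 12*l*u^3 - 10*l*u^2 - 3*l*u + u^5 - 6*u^4 + 5*u^3 - u^2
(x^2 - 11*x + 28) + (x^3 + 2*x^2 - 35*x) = x^3 + 3*x^2 - 46*x + 28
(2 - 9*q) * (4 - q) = 9*q^2 - 38*q + 8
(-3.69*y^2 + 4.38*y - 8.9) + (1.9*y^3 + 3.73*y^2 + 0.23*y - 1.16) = 1.9*y^3 + 0.04*y^2 + 4.61*y - 10.06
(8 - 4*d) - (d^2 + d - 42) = -d^2 - 5*d + 50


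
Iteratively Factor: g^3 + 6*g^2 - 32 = (g - 2)*(g^2 + 8*g + 16) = (g - 2)*(g + 4)*(g + 4)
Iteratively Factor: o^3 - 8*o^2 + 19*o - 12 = (o - 1)*(o^2 - 7*o + 12) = (o - 3)*(o - 1)*(o - 4)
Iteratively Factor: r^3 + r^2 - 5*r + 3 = (r - 1)*(r^2 + 2*r - 3) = (r - 1)*(r + 3)*(r - 1)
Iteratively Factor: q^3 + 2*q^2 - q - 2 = (q + 2)*(q^2 - 1) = (q + 1)*(q + 2)*(q - 1)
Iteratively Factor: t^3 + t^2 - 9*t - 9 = (t - 3)*(t^2 + 4*t + 3) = (t - 3)*(t + 3)*(t + 1)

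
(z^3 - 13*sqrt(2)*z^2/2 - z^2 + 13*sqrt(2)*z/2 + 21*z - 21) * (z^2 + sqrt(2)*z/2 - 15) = z^5 - 6*sqrt(2)*z^4 - z^4 - z^3/2 + 6*sqrt(2)*z^3 + z^2/2 + 108*sqrt(2)*z^2 - 315*z - 108*sqrt(2)*z + 315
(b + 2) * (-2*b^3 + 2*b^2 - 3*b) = -2*b^4 - 2*b^3 + b^2 - 6*b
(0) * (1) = 0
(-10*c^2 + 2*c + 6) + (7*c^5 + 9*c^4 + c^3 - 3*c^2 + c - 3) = 7*c^5 + 9*c^4 + c^3 - 13*c^2 + 3*c + 3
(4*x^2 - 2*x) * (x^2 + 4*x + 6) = 4*x^4 + 14*x^3 + 16*x^2 - 12*x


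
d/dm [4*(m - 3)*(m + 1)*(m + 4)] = 12*m^2 + 16*m - 44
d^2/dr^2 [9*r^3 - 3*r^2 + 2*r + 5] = 54*r - 6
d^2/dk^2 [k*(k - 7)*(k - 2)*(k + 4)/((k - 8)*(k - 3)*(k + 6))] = 8*(5*k^6 - 66*k^5 + 960*k^4 - 7564*k^3 + 29808*k^2 - 47520*k - 29376)/(k^9 - 15*k^8 - 51*k^7 + 1567*k^6 - 2178*k^5 - 51948*k^4 + 169560*k^3 + 451008*k^2 - 2612736*k + 2985984)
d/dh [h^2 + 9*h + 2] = 2*h + 9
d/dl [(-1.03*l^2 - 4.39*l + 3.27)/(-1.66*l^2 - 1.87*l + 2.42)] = (-5.3613*l^2 + 5.8712*l - 4.5089)/(2.7556*l^4 + 6.2084*l^3 - 4.5375*l^2 - 9.0508*l + 5.8564)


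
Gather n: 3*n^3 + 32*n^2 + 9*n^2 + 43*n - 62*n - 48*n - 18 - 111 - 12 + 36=3*n^3 + 41*n^2 - 67*n - 105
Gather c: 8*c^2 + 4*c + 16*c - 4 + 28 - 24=8*c^2 + 20*c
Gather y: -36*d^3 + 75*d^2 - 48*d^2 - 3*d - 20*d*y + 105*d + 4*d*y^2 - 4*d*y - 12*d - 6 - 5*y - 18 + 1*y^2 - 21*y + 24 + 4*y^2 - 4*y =-36*d^3 + 27*d^2 + 90*d + y^2*(4*d + 5) + y*(-24*d - 30)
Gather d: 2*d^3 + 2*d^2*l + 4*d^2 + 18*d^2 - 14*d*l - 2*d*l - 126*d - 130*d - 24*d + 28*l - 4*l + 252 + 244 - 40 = 2*d^3 + d^2*(2*l + 22) + d*(-16*l - 280) + 24*l + 456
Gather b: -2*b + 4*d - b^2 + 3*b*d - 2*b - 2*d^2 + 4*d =-b^2 + b*(3*d - 4) - 2*d^2 + 8*d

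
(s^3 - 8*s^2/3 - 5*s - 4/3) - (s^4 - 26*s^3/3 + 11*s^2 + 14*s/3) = -s^4 + 29*s^3/3 - 41*s^2/3 - 29*s/3 - 4/3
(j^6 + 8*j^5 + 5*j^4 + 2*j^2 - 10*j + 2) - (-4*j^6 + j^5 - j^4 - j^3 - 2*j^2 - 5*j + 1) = 5*j^6 + 7*j^5 + 6*j^4 + j^3 + 4*j^2 - 5*j + 1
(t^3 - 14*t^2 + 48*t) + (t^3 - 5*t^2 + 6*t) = 2*t^3 - 19*t^2 + 54*t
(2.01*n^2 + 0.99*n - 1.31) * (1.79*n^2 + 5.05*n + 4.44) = 3.5979*n^4 + 11.9226*n^3 + 11.579*n^2 - 2.2199*n - 5.8164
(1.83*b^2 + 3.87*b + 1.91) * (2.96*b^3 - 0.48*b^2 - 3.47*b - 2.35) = 5.4168*b^5 + 10.5768*b^4 - 2.5541*b^3 - 18.6462*b^2 - 15.7222*b - 4.4885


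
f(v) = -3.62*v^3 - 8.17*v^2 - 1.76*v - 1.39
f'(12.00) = -1761.68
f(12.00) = -7454.35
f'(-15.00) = -2200.16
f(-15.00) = 10404.26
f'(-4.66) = -161.45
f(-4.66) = 195.72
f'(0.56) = -14.32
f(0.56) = -5.57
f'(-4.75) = -169.17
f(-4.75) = 210.60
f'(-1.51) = -1.85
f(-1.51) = -4.90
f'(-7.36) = -469.78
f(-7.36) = 1012.25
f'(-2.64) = -34.31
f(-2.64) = 12.92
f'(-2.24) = -19.65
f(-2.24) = 2.25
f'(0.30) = -7.64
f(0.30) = -2.75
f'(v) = -10.86*v^2 - 16.34*v - 1.76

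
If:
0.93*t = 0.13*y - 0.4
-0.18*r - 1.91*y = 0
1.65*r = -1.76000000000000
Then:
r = -1.07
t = -0.42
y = 0.10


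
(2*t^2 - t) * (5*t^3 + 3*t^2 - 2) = 10*t^5 + t^4 - 3*t^3 - 4*t^2 + 2*t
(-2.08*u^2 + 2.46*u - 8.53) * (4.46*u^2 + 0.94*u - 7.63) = -9.2768*u^4 + 9.0164*u^3 - 19.861*u^2 - 26.788*u + 65.0839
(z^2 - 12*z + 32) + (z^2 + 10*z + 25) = 2*z^2 - 2*z + 57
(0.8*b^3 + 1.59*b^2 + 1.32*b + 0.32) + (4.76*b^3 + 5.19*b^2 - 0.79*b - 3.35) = 5.56*b^3 + 6.78*b^2 + 0.53*b - 3.03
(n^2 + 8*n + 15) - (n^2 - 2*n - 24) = 10*n + 39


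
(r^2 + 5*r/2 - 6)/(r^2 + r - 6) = (r^2 + 5*r/2 - 6)/(r^2 + r - 6)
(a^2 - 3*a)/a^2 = (a - 3)/a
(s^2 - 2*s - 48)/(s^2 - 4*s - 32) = (s + 6)/(s + 4)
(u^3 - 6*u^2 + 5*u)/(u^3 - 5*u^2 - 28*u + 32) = u*(u - 5)/(u^2 - 4*u - 32)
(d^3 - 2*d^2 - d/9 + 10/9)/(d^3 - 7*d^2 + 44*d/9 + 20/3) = (d - 1)/(d - 6)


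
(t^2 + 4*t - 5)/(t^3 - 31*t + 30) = (t + 5)/(t^2 + t - 30)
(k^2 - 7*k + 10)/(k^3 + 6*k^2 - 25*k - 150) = (k - 2)/(k^2 + 11*k + 30)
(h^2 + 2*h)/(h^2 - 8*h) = (h + 2)/(h - 8)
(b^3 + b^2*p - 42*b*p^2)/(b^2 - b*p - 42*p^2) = b*(-b^2 - b*p + 42*p^2)/(-b^2 + b*p + 42*p^2)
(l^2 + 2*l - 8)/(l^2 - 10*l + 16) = (l + 4)/(l - 8)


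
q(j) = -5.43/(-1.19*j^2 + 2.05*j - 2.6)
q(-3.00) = 0.28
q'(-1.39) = 0.48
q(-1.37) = 0.71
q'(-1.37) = 0.49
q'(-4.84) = 0.05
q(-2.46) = 0.37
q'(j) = -5.43*(2.38*j - 2.05)/(-1.19*j^2 + 2.05*j - 2.6)^2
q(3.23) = 0.65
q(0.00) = 2.09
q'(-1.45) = 0.46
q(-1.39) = 0.70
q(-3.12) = 0.26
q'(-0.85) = 0.82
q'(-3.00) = 0.13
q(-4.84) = 0.13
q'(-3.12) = 0.12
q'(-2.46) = 0.19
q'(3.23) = -0.43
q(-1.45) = 0.67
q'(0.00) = 1.65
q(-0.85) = 1.04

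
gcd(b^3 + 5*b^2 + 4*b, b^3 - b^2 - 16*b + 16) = b + 4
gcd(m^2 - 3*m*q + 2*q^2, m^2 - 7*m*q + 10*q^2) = -m + 2*q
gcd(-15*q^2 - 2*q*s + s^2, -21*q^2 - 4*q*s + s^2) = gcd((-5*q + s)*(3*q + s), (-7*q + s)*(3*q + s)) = 3*q + s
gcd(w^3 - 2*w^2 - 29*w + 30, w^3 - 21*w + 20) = w^2 + 4*w - 5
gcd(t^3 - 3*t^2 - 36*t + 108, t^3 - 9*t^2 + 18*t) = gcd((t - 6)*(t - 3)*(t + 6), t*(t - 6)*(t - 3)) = t^2 - 9*t + 18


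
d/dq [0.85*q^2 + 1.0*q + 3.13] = 1.7*q + 1.0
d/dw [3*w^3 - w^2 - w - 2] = 9*w^2 - 2*w - 1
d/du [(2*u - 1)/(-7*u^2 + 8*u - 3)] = 2*(7*u^2 - 7*u + 1)/(49*u^4 - 112*u^3 + 106*u^2 - 48*u + 9)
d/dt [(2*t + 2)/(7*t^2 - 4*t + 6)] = 2*(-7*t^2 - 14*t + 10)/(49*t^4 - 56*t^3 + 100*t^2 - 48*t + 36)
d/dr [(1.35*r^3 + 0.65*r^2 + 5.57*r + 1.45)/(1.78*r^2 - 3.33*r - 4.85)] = (2.403*r^4 - 8.991*r^3 - 31.7216*r^2 - 11.467*r - 22.186)/(3.1684*r^4 - 11.8548*r^3 - 6.1771*r^2 + 32.301*r + 23.5225)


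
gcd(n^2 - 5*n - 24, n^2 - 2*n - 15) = n + 3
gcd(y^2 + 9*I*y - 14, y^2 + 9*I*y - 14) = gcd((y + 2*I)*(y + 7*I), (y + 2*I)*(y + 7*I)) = y^2 + 9*I*y - 14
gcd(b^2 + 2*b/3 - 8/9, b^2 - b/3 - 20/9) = b + 4/3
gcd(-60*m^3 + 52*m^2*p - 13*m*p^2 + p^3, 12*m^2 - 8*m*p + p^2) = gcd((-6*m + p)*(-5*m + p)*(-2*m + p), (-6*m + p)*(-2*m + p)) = 12*m^2 - 8*m*p + p^2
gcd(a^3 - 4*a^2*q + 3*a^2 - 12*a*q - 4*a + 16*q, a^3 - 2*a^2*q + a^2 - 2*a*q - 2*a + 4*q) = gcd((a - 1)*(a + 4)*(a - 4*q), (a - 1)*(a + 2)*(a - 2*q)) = a - 1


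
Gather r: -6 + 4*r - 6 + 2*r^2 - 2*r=2*r^2 + 2*r - 12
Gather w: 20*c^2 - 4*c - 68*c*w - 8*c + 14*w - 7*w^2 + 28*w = 20*c^2 - 12*c - 7*w^2 + w*(42 - 68*c)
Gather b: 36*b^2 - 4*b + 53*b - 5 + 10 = 36*b^2 + 49*b + 5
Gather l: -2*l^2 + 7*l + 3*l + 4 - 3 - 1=-2*l^2 + 10*l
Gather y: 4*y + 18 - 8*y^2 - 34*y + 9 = -8*y^2 - 30*y + 27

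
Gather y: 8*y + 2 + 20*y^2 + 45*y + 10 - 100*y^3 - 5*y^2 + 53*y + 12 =-100*y^3 + 15*y^2 + 106*y + 24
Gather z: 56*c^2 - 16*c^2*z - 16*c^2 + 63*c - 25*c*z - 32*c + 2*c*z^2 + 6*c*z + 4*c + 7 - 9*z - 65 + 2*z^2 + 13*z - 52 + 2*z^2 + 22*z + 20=40*c^2 + 35*c + z^2*(2*c + 4) + z*(-16*c^2 - 19*c + 26) - 90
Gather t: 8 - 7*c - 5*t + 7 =-7*c - 5*t + 15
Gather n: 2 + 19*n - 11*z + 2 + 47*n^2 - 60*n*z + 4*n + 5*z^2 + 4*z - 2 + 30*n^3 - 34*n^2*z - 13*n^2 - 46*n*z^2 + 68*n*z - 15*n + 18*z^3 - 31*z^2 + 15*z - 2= 30*n^3 + n^2*(34 - 34*z) + n*(-46*z^2 + 8*z + 8) + 18*z^3 - 26*z^2 + 8*z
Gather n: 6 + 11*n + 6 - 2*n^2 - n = -2*n^2 + 10*n + 12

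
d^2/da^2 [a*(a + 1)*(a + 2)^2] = 12*a^2 + 30*a + 16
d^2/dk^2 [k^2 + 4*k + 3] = 2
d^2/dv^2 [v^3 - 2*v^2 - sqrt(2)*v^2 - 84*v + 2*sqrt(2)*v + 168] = 6*v - 4 - 2*sqrt(2)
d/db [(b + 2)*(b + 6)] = 2*b + 8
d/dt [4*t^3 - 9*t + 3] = 12*t^2 - 9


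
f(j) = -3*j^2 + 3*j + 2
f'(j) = 3 - 6*j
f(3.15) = -18.32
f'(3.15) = -15.90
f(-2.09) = -17.37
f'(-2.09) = 15.54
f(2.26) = -6.54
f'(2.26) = -10.56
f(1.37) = 0.48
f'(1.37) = -5.22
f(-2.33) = -21.28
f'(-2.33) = 16.98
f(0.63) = 2.70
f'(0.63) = -0.78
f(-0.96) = -3.64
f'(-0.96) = 8.76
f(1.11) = 1.63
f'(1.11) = -3.66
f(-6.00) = -124.00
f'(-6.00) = 39.00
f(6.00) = -88.00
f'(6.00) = -33.00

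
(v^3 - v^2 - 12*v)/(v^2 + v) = (v^2 - v - 12)/(v + 1)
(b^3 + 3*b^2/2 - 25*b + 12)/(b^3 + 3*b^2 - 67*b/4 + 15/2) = 2*(b - 4)/(2*b - 5)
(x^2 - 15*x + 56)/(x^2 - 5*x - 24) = (x - 7)/(x + 3)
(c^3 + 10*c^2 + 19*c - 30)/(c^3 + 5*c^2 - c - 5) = (c + 6)/(c + 1)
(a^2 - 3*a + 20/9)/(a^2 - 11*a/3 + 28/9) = (3*a - 5)/(3*a - 7)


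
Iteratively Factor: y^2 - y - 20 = (y + 4)*(y - 5)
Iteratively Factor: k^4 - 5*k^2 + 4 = (k + 1)*(k^3 - k^2 - 4*k + 4) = (k - 1)*(k + 1)*(k^2 - 4) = (k - 2)*(k - 1)*(k + 1)*(k + 2)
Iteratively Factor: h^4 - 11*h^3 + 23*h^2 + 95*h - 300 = (h - 4)*(h^3 - 7*h^2 - 5*h + 75) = (h - 5)*(h - 4)*(h^2 - 2*h - 15) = (h - 5)*(h - 4)*(h + 3)*(h - 5)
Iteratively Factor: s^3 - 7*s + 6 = (s - 2)*(s^2 + 2*s - 3) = (s - 2)*(s + 3)*(s - 1)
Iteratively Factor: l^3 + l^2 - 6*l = (l + 3)*(l^2 - 2*l) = l*(l + 3)*(l - 2)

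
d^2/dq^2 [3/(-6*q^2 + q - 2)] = 6*(36*q^2 - 6*q - (12*q - 1)^2 + 12)/(6*q^2 - q + 2)^3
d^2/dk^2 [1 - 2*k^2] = -4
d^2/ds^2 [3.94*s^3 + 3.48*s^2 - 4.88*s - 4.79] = 23.64*s + 6.96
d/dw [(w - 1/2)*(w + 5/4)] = 2*w + 3/4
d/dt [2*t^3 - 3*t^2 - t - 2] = 6*t^2 - 6*t - 1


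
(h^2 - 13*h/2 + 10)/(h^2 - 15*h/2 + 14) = (2*h - 5)/(2*h - 7)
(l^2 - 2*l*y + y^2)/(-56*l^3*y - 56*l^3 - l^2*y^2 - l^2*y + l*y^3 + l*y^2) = (-l^2 + 2*l*y - y^2)/(l*(56*l^2*y + 56*l^2 + l*y^2 + l*y - y^3 - y^2))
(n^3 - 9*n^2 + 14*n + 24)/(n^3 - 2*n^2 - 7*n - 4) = (n - 6)/(n + 1)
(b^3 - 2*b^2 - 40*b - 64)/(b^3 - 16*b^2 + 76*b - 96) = (b^2 + 6*b + 8)/(b^2 - 8*b + 12)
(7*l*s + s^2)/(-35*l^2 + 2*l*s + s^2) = s/(-5*l + s)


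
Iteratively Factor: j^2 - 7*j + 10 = (j - 2)*(j - 5)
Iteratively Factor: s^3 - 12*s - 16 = (s + 2)*(s^2 - 2*s - 8) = (s - 4)*(s + 2)*(s + 2)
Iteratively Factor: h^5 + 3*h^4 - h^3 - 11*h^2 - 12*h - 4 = (h + 1)*(h^4 + 2*h^3 - 3*h^2 - 8*h - 4) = (h + 1)*(h + 2)*(h^3 - 3*h - 2) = (h + 1)^2*(h + 2)*(h^2 - h - 2) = (h - 2)*(h + 1)^2*(h + 2)*(h + 1)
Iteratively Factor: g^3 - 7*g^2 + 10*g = (g - 2)*(g^2 - 5*g) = (g - 5)*(g - 2)*(g)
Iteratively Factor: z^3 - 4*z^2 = (z)*(z^2 - 4*z) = z^2*(z - 4)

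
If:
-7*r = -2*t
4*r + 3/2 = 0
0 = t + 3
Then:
No Solution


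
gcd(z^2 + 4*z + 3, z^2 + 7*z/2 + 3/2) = z + 3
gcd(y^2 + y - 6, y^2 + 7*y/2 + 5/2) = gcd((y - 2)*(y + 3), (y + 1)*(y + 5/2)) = 1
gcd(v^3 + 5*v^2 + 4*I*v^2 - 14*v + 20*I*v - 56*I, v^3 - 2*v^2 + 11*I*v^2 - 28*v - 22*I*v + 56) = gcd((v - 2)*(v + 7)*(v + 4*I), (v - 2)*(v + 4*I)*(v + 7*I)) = v^2 + v*(-2 + 4*I) - 8*I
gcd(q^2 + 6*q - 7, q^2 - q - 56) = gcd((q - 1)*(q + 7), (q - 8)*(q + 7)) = q + 7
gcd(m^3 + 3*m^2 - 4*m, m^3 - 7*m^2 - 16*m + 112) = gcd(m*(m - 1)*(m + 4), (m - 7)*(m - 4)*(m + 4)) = m + 4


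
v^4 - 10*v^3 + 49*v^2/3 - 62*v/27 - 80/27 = (v - 8)*(v - 5/3)*(v - 2/3)*(v + 1/3)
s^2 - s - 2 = (s - 2)*(s + 1)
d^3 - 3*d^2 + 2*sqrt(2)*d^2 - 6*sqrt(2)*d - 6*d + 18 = (d - 3)*(d - sqrt(2))*(d + 3*sqrt(2))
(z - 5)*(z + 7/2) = z^2 - 3*z/2 - 35/2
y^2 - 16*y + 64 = (y - 8)^2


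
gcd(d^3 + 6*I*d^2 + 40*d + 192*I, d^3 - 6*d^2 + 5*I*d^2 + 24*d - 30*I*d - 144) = d + 8*I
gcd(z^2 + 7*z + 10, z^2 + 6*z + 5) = z + 5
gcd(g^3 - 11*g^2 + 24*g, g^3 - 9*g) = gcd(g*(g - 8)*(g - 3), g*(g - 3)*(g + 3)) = g^2 - 3*g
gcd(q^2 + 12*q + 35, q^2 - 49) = q + 7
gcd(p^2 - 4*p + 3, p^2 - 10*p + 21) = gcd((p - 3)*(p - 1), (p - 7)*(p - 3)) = p - 3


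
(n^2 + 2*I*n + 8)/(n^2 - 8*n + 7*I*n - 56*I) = (n^2 + 2*I*n + 8)/(n^2 + n*(-8 + 7*I) - 56*I)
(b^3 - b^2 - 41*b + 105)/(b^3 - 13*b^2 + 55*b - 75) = (b + 7)/(b - 5)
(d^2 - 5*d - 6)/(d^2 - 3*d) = (d^2 - 5*d - 6)/(d*(d - 3))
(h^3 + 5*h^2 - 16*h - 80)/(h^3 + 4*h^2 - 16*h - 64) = (h + 5)/(h + 4)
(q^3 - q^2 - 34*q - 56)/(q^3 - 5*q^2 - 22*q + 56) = (q + 2)/(q - 2)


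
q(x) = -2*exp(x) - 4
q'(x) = -2*exp(x)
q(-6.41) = -4.00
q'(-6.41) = -0.00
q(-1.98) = -4.28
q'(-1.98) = -0.28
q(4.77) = -239.84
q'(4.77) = -235.84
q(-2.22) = -4.22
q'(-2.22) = -0.22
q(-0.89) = -4.82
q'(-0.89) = -0.82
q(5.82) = -677.94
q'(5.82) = -673.94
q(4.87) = -264.64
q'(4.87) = -260.64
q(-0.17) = -5.69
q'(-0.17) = -1.69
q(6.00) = -810.86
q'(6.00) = -806.86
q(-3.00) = -4.10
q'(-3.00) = -0.10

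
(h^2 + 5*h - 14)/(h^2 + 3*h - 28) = (h - 2)/(h - 4)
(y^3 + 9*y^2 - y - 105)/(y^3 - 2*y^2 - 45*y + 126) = (y + 5)/(y - 6)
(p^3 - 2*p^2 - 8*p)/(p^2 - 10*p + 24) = p*(p + 2)/(p - 6)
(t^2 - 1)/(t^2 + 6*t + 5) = (t - 1)/(t + 5)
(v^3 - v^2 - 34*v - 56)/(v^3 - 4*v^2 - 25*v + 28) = (v + 2)/(v - 1)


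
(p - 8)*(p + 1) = p^2 - 7*p - 8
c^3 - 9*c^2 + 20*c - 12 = (c - 6)*(c - 2)*(c - 1)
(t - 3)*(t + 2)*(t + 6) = t^3 + 5*t^2 - 12*t - 36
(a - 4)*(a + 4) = a^2 - 16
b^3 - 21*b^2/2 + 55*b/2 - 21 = (b - 7)*(b - 2)*(b - 3/2)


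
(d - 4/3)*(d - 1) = d^2 - 7*d/3 + 4/3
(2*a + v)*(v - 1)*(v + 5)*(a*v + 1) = 2*a^2*v^3 + 8*a^2*v^2 - 10*a^2*v + a*v^4 + 4*a*v^3 - 3*a*v^2 + 8*a*v - 10*a + v^3 + 4*v^2 - 5*v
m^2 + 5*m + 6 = (m + 2)*(m + 3)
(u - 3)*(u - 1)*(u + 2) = u^3 - 2*u^2 - 5*u + 6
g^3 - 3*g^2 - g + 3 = (g - 3)*(g - 1)*(g + 1)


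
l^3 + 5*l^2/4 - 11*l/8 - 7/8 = (l - 1)*(l + 1/2)*(l + 7/4)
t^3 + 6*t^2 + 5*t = t*(t + 1)*(t + 5)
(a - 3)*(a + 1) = a^2 - 2*a - 3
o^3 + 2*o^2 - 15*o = o*(o - 3)*(o + 5)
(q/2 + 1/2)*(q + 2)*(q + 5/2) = q^3/2 + 11*q^2/4 + 19*q/4 + 5/2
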